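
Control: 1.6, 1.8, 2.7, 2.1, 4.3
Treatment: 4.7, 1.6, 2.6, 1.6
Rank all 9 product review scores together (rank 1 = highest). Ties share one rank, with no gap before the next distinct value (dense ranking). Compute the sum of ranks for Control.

Sorted (descending): 4.7, 4.3, 2.7, 2.6, 2.1, 1.8, 1.6, 1.6, 1.6
The 3 values of 1.6 share dense rank 7.
Remaining distinct values take the next consecutive integers.
Control values → pooled ranks: 1.6→7, 1.8→6, 2.7→3, 2.1→5, 4.3→2
Rank sum = 7 + 6 + 3 + 5 + 2 = 23

23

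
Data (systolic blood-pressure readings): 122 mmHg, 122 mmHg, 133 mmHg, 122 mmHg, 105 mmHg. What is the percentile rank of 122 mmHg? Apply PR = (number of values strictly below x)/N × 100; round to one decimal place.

N = 5.
Strictly below 122: 1. Equal to 122: 3.
PR = 1/5 × 100 = 20.0

20.0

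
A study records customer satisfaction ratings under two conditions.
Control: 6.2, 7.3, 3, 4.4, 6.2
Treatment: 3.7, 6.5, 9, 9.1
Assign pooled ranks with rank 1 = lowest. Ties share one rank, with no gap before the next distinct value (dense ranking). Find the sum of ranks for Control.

18

Sorted (ascending): 3, 3.7, 4.4, 6.2, 6.2, 6.5, 7.3, 9, 9.1
The 2 values of 6.2 share dense rank 4.
Remaining distinct values take the next consecutive integers.
Control values → pooled ranks: 6.2→4, 7.3→6, 3→1, 4.4→3, 6.2→4
Rank sum = 4 + 6 + 1 + 3 + 4 = 18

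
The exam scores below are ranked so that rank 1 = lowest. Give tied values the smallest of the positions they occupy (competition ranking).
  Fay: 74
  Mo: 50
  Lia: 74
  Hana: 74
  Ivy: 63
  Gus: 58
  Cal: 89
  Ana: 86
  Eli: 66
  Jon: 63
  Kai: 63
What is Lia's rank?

7

Sorted (ascending): 50, 58, 63, 63, 63, 66, 74, 74, 74, 86, 89
The 3 values of 63 occupy positions 3–5 → each gets rank 3.
The 3 values of 74 occupy positions 7–9 → each gets rank 7.
Lia has value 74 → rank 7.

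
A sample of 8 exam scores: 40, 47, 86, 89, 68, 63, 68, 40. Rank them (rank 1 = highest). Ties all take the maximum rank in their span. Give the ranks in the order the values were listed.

8, 6, 2, 1, 4, 5, 4, 8

Sorted (descending): 89, 86, 68, 68, 63, 47, 40, 40
The 2 values of 68 occupy positions 3–4 → each gets rank 4.
The 2 values of 40 occupy positions 7–8 → each gets rank 8.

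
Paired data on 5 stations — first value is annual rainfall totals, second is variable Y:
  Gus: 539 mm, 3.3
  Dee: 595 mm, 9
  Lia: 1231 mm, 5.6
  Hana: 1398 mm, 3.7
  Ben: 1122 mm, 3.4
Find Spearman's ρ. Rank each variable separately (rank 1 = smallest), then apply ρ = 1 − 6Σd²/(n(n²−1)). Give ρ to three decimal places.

0.300

Ranks of variable 1: 1, 2, 4, 5, 3
Ranks of variable 2: 1, 5, 4, 3, 2
d = r₁ − r₂: 0, -3, 0, 2, 1
d²: 0, 9, 0, 4, 1; Σd² = 14
ρ = 1 − 6·14/(5·24) = 1 − 84/120 = 0.300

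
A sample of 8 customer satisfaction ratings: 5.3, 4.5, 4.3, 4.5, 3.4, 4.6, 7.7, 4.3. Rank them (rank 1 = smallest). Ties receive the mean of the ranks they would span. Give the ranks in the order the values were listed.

Sorted (ascending): 3.4, 4.3, 4.3, 4.5, 4.5, 4.6, 5.3, 7.7
The 2 values of 4.3 occupy positions 2–3 → average rank (2+3)/2 = 2.5.
The 2 values of 4.5 occupy positions 4–5 → average rank (4+5)/2 = 4.5.

7, 4.5, 2.5, 4.5, 1, 6, 8, 2.5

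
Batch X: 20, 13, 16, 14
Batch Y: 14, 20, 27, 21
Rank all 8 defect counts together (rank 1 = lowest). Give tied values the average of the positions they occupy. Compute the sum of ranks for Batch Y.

Sorted (ascending): 13, 14, 14, 16, 20, 20, 21, 27
The 2 values of 14 occupy positions 2–3 → average rank (2+3)/2 = 2.5.
The 2 values of 20 occupy positions 5–6 → average rank (5+6)/2 = 5.5.
Batch Y values → pooled ranks: 14→2.5, 20→5.5, 27→8, 21→7
Rank sum = 2.5 + 5.5 + 8 + 7 = 23

23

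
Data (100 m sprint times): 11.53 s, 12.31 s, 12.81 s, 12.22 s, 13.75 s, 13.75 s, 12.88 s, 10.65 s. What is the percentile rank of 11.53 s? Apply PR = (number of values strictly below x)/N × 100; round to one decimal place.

N = 8.
Strictly below 11.53: 1. Equal to 11.53: 1.
PR = 1/8 × 100 = 12.5

12.5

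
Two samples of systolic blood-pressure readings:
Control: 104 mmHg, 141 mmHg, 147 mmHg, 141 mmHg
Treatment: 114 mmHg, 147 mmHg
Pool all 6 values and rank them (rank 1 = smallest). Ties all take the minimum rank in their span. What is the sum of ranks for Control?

Sorted (ascending): 104, 114, 141, 141, 147, 147
The 2 values of 141 occupy positions 3–4 → each gets rank 3.
The 2 values of 147 occupy positions 5–6 → each gets rank 5.
Control values → pooled ranks: 104→1, 141→3, 147→5, 141→3
Rank sum = 1 + 3 + 5 + 3 = 12

12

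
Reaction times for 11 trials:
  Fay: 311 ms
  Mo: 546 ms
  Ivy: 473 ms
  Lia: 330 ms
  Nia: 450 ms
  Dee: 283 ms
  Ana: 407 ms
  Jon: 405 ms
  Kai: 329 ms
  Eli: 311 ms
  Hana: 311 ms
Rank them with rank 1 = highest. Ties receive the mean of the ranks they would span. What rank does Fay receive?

9

Sorted (descending): 546, 473, 450, 407, 405, 330, 329, 311, 311, 311, 283
The 3 values of 311 occupy positions 8–10 → average rank 9.
Fay has value 311 ms → rank 9.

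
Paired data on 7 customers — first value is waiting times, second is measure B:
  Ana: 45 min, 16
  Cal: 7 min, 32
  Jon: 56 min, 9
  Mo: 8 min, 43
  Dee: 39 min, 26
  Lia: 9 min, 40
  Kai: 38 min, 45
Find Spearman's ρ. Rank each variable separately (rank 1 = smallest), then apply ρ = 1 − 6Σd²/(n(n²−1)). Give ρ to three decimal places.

-0.679

Ranks of variable 1: 6, 1, 7, 2, 5, 3, 4
Ranks of variable 2: 2, 4, 1, 6, 3, 5, 7
d = r₁ − r₂: 4, -3, 6, -4, 2, -2, -3
d²: 16, 9, 36, 16, 4, 4, 9; Σd² = 94
ρ = 1 − 6·94/(7·48) = 1 − 564/336 = -0.679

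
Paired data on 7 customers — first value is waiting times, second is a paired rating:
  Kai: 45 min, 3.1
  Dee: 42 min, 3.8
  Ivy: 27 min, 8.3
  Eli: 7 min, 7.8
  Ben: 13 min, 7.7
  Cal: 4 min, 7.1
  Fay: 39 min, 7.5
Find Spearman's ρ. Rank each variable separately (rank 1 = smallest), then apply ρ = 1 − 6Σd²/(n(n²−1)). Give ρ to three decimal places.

Ranks of variable 1: 7, 6, 4, 2, 3, 1, 5
Ranks of variable 2: 1, 2, 7, 6, 5, 3, 4
d = r₁ − r₂: 6, 4, -3, -4, -2, -2, 1
d²: 36, 16, 9, 16, 4, 4, 1; Σd² = 86
ρ = 1 − 6·86/(7·48) = 1 − 516/336 = -0.536

-0.536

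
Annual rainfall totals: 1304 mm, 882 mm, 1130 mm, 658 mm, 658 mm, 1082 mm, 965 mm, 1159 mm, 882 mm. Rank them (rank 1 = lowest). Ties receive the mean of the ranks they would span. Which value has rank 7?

Sorted (ascending): 658, 658, 882, 882, 965, 1082, 1130, 1159, 1304
The 2 values of 658 occupy positions 1–2 → average rank (1+2)/2 = 1.5.
The 2 values of 882 occupy positions 3–4 → average rank (3+4)/2 = 3.5.
Rank 7 → value 1130.

1130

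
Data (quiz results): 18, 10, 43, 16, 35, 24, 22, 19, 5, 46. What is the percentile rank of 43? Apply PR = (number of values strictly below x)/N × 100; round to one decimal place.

80.0

N = 10.
Strictly below 43: 8. Equal to 43: 1.
PR = 8/10 × 100 = 80.0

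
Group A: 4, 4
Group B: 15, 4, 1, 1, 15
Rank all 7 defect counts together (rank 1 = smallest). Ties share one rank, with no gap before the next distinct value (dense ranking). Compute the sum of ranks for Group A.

4

Sorted (ascending): 1, 1, 4, 4, 4, 15, 15
The 2 values of 1 share dense rank 1.
The 3 values of 4 share dense rank 2.
The 2 values of 15 share dense rank 3.
Group A values → pooled ranks: 4→2, 4→2
Rank sum = 2 + 2 = 4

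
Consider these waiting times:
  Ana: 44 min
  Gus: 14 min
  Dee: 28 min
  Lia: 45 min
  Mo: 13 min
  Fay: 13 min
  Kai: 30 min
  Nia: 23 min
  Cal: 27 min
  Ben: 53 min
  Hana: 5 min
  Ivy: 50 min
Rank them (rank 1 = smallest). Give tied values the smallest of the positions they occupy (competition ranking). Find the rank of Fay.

Sorted (ascending): 5, 13, 13, 14, 23, 27, 28, 30, 44, 45, 50, 53
The 2 values of 13 occupy positions 2–3 → each gets rank 2.
Fay has value 13 min → rank 2.

2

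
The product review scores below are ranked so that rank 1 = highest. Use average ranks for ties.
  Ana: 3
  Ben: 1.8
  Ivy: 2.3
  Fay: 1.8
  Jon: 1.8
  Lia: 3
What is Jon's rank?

Sorted (descending): 3, 3, 2.3, 1.8, 1.8, 1.8
The 2 values of 3 occupy positions 1–2 → average rank (1+2)/2 = 1.5.
The 3 values of 1.8 occupy positions 4–6 → average rank 5.
Jon has value 1.8 → rank 5.

5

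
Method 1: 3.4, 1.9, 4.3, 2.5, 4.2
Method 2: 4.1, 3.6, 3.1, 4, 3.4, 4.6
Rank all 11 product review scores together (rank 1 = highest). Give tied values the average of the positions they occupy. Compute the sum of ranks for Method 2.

32.5

Sorted (descending): 4.6, 4.3, 4.2, 4.1, 4, 3.6, 3.4, 3.4, 3.1, 2.5, 1.9
The 2 values of 3.4 occupy positions 7–8 → average rank (7+8)/2 = 7.5.
Method 2 values → pooled ranks: 4.1→4, 3.6→6, 3.1→9, 4→5, 3.4→7.5, 4.6→1
Rank sum = 4 + 6 + 9 + 5 + 7.5 + 1 = 32.5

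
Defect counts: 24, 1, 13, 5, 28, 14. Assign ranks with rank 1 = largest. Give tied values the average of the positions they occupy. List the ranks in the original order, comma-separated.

2, 6, 4, 5, 1, 3

Sorted (descending): 28, 24, 14, 13, 5, 1
No ties — each value takes its position as its rank.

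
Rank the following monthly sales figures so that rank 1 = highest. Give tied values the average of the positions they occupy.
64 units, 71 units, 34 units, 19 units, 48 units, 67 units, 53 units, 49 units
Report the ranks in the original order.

3, 1, 7, 8, 6, 2, 4, 5

Sorted (descending): 71, 67, 64, 53, 49, 48, 34, 19
No ties — each value takes its position as its rank.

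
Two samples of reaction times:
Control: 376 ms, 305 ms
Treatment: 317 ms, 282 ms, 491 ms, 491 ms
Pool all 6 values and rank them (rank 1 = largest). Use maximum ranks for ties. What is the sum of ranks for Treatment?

14

Sorted (descending): 491, 491, 376, 317, 305, 282
The 2 values of 491 occupy positions 1–2 → each gets rank 2.
Treatment values → pooled ranks: 317→4, 282→6, 491→2, 491→2
Rank sum = 4 + 6 + 2 + 2 = 14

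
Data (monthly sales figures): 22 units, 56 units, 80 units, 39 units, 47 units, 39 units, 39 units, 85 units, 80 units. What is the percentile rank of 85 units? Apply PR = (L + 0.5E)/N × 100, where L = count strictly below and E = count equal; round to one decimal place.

94.4

N = 9.
Strictly below 85: 8. Equal to 85: 1.
PR = (8 + 0.5·1)/9 × 100 = 94.4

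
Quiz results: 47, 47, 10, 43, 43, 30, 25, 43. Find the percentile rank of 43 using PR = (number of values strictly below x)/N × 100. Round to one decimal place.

37.5

N = 8.
Strictly below 43: 3. Equal to 43: 3.
PR = 3/8 × 100 = 37.5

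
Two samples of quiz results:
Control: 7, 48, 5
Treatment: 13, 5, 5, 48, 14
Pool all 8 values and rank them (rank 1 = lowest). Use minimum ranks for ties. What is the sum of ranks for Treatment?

20

Sorted (ascending): 5, 5, 5, 7, 13, 14, 48, 48
The 3 values of 5 occupy positions 1–3 → each gets rank 1.
The 2 values of 48 occupy positions 7–8 → each gets rank 7.
Treatment values → pooled ranks: 13→5, 5→1, 5→1, 48→7, 14→6
Rank sum = 5 + 1 + 1 + 7 + 6 = 20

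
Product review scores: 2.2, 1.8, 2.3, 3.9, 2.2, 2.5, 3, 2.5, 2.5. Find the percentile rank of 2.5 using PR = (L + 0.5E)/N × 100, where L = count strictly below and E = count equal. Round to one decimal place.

61.1

N = 9.
Strictly below 2.5: 4. Equal to 2.5: 3.
PR = (4 + 0.5·3)/9 × 100 = 61.1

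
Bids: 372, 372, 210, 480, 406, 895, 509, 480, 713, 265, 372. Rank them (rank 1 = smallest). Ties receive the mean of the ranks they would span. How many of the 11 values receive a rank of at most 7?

Sorted (ascending): 210, 265, 372, 372, 372, 406, 480, 480, 509, 713, 895
The 3 values of 372 occupy positions 3–5 → average rank 4.
The 2 values of 480 occupy positions 7–8 → average rank (7+8)/2 = 7.5.
Ranks ≤ 7: {1, 2, 4, 4, 4, 6} → 6 values.

6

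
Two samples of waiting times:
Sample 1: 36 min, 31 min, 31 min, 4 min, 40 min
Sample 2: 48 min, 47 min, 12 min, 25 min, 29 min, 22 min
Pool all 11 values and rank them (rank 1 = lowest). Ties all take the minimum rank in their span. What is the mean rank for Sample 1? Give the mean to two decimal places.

Sorted (ascending): 4, 12, 22, 25, 29, 31, 31, 36, 40, 47, 48
The 2 values of 31 occupy positions 6–7 → each gets rank 6.
Sample 1 values → pooled ranks: 36→8, 31→6, 31→6, 4→1, 40→9
Mean rank = (8 + 6 + 6 + 1 + 9) / 5 = 6.00

6.00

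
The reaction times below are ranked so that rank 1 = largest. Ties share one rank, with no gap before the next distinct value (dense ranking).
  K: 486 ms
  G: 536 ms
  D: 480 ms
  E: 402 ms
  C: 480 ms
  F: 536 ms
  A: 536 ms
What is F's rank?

1

Sorted (descending): 536, 536, 536, 486, 480, 480, 402
The 3 values of 536 share dense rank 1.
The 2 values of 480 share dense rank 3.
Remaining distinct values take the next consecutive integers.
F has value 536 ms → rank 1.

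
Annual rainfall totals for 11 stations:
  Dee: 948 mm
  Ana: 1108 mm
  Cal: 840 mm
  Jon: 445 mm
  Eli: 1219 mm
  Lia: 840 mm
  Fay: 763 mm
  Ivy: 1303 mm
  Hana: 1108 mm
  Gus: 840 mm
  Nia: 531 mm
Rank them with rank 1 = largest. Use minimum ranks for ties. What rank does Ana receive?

3

Sorted (descending): 1303, 1219, 1108, 1108, 948, 840, 840, 840, 763, 531, 445
The 2 values of 1108 occupy positions 3–4 → each gets rank 3.
The 3 values of 840 occupy positions 6–8 → each gets rank 6.
Ana has value 1108 mm → rank 3.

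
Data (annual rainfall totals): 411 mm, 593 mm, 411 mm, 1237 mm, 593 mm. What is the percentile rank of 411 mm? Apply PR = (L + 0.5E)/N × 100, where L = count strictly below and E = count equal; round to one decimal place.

N = 5.
Strictly below 411: 0. Equal to 411: 2.
PR = (0 + 0.5·2)/5 × 100 = 20.0

20.0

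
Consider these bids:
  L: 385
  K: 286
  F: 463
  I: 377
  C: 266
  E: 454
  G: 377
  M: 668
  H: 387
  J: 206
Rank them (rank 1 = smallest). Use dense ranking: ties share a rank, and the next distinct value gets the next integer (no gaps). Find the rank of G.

4

Sorted (ascending): 206, 266, 286, 377, 377, 385, 387, 454, 463, 668
The 2 values of 377 share dense rank 4.
Remaining distinct values take the next consecutive integers.
G has value 377 → rank 4.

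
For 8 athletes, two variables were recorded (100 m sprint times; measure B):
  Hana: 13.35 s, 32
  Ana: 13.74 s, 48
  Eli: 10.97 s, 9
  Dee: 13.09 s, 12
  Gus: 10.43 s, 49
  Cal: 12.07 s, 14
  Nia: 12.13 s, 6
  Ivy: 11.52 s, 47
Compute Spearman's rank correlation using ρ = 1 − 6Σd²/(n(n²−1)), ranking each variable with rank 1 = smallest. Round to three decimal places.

Ranks of variable 1: 7, 8, 2, 6, 1, 4, 5, 3
Ranks of variable 2: 5, 7, 2, 3, 8, 4, 1, 6
d = r₁ − r₂: 2, 1, 0, 3, -7, 0, 4, -3
d²: 4, 1, 0, 9, 49, 0, 16, 9; Σd² = 88
ρ = 1 − 6·88/(8·63) = 1 − 528/504 = -0.048

-0.048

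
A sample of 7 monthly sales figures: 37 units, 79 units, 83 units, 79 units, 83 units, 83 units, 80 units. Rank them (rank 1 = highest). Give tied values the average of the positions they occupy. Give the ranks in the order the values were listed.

7, 5.5, 2, 5.5, 2, 2, 4

Sorted (descending): 83, 83, 83, 80, 79, 79, 37
The 3 values of 83 occupy positions 1–3 → average rank 2.
The 2 values of 79 occupy positions 5–6 → average rank (5+6)/2 = 5.5.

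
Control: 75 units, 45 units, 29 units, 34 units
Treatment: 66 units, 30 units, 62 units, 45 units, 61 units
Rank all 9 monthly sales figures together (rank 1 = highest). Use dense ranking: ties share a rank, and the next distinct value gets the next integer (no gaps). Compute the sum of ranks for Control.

Sorted (descending): 75, 66, 62, 61, 45, 45, 34, 30, 29
The 2 values of 45 share dense rank 5.
Remaining distinct values take the next consecutive integers.
Control values → pooled ranks: 75→1, 45→5, 29→8, 34→6
Rank sum = 1 + 5 + 8 + 6 = 20

20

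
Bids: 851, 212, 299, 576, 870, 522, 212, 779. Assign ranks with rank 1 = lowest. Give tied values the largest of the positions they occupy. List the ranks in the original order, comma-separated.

7, 2, 3, 5, 8, 4, 2, 6

Sorted (ascending): 212, 212, 299, 522, 576, 779, 851, 870
The 2 values of 212 occupy positions 1–2 → each gets rank 2.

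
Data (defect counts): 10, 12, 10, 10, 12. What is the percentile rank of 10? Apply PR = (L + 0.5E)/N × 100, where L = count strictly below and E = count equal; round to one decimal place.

30.0

N = 5.
Strictly below 10: 0. Equal to 10: 3.
PR = (0 + 0.5·3)/5 × 100 = 30.0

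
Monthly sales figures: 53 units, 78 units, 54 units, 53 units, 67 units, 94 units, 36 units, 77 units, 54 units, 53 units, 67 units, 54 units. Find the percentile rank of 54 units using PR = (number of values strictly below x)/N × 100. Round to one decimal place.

N = 12.
Strictly below 54: 4. Equal to 54: 3.
PR = 4/12 × 100 = 33.3

33.3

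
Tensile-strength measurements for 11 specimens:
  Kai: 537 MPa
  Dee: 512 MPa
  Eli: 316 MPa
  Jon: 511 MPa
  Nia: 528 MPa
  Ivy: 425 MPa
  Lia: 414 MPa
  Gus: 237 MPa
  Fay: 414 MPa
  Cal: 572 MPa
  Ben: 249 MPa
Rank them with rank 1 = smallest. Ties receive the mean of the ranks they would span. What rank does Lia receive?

Sorted (ascending): 237, 249, 316, 414, 414, 425, 511, 512, 528, 537, 572
The 2 values of 414 occupy positions 4–5 → average rank (4+5)/2 = 4.5.
Lia has value 414 MPa → rank 4.5.

4.5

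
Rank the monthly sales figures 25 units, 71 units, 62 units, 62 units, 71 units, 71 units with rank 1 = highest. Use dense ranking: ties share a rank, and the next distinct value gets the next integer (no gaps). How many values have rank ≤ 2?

5

Sorted (descending): 71, 71, 71, 62, 62, 25
The 3 values of 71 share dense rank 1.
The 2 values of 62 share dense rank 2.
Remaining distinct values take the next consecutive integers.
Ranks ≤ 2: {1, 1, 1, 2, 2} → 5 values.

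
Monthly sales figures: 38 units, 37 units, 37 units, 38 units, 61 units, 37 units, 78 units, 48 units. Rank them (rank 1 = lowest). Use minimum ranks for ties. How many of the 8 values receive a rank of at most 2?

Sorted (ascending): 37, 37, 37, 38, 38, 48, 61, 78
The 3 values of 37 occupy positions 1–3 → each gets rank 1.
The 2 values of 38 occupy positions 4–5 → each gets rank 4.
Ranks ≤ 2: {1, 1, 1} → 3 values.

3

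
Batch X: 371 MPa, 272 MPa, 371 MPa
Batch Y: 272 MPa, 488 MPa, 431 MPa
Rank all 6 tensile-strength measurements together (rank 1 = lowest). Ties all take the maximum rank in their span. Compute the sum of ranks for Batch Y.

Sorted (ascending): 272, 272, 371, 371, 431, 488
The 2 values of 272 occupy positions 1–2 → each gets rank 2.
The 2 values of 371 occupy positions 3–4 → each gets rank 4.
Batch Y values → pooled ranks: 272→2, 488→6, 431→5
Rank sum = 2 + 6 + 5 = 13

13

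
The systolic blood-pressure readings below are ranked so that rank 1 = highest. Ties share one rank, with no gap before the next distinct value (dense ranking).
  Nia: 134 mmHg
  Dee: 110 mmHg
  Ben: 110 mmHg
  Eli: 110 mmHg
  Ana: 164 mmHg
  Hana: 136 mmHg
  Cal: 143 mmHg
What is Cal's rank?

2

Sorted (descending): 164, 143, 136, 134, 110, 110, 110
The 3 values of 110 share dense rank 5.
Remaining distinct values take the next consecutive integers.
Cal has value 143 mmHg → rank 2.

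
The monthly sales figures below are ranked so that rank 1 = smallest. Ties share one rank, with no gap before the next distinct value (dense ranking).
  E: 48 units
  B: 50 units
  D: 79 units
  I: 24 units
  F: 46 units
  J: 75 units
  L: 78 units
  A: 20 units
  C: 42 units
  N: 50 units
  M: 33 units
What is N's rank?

Sorted (ascending): 20, 24, 33, 42, 46, 48, 50, 50, 75, 78, 79
The 2 values of 50 share dense rank 7.
Remaining distinct values take the next consecutive integers.
N has value 50 units → rank 7.

7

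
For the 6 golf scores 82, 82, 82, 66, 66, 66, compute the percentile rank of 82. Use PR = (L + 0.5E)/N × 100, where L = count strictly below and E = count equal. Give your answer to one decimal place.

N = 6.
Strictly below 82: 3. Equal to 82: 3.
PR = (3 + 0.5·3)/6 × 100 = 75.0

75.0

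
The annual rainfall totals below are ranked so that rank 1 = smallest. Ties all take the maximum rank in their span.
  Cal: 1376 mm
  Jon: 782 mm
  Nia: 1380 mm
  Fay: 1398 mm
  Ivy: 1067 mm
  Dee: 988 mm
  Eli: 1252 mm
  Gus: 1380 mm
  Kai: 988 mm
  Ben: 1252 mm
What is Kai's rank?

Sorted (ascending): 782, 988, 988, 1067, 1252, 1252, 1376, 1380, 1380, 1398
The 2 values of 988 occupy positions 2–3 → each gets rank 3.
The 2 values of 1252 occupy positions 5–6 → each gets rank 6.
The 2 values of 1380 occupy positions 8–9 → each gets rank 9.
Kai has value 988 mm → rank 3.

3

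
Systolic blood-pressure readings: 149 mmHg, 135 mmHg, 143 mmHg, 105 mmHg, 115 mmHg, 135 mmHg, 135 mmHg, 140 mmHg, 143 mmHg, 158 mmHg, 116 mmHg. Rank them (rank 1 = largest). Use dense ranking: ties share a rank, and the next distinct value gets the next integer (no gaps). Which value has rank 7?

Sorted (descending): 158, 149, 143, 143, 140, 135, 135, 135, 116, 115, 105
The 2 values of 143 share dense rank 3.
The 3 values of 135 share dense rank 5.
Remaining distinct values take the next consecutive integers.
Rank 7 → value 115.

115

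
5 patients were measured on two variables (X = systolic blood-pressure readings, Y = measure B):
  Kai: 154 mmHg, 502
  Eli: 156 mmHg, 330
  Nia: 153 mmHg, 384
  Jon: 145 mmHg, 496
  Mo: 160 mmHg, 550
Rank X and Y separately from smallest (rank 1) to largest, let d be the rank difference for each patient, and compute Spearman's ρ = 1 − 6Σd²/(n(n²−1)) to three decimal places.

Ranks of variable 1: 3, 4, 2, 1, 5
Ranks of variable 2: 4, 1, 2, 3, 5
d = r₁ − r₂: -1, 3, 0, -2, 0
d²: 1, 9, 0, 4, 0; Σd² = 14
ρ = 1 − 6·14/(5·24) = 1 − 84/120 = 0.300

0.300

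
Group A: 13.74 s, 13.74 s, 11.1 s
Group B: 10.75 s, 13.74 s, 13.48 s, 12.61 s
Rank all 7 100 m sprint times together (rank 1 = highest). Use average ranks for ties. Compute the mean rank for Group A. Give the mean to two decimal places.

Sorted (descending): 13.74, 13.74, 13.74, 13.48, 12.61, 11.1, 10.75
The 3 values of 13.74 occupy positions 1–3 → average rank 2.
Group A values → pooled ranks: 13.74→2, 13.74→2, 11.1→6
Mean rank = (2 + 2 + 6) / 3 = 3.33

3.33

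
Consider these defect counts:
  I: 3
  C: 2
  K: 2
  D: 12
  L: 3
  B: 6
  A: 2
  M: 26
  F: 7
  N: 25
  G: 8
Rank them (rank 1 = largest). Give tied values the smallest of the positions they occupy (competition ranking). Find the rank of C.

9

Sorted (descending): 26, 25, 12, 8, 7, 6, 3, 3, 2, 2, 2
The 2 values of 3 occupy positions 7–8 → each gets rank 7.
The 3 values of 2 occupy positions 9–11 → each gets rank 9.
C has value 2 → rank 9.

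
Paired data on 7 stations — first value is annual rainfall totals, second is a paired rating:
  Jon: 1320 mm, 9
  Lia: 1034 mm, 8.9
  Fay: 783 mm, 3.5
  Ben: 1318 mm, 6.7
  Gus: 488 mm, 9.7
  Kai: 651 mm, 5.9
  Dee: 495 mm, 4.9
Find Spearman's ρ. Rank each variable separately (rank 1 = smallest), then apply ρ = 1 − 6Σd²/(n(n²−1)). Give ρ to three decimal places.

Ranks of variable 1: 7, 5, 4, 6, 1, 3, 2
Ranks of variable 2: 6, 5, 1, 4, 7, 3, 2
d = r₁ − r₂: 1, 0, 3, 2, -6, 0, 0
d²: 1, 0, 9, 4, 36, 0, 0; Σd² = 50
ρ = 1 − 6·50/(7·48) = 1 − 300/336 = 0.107

0.107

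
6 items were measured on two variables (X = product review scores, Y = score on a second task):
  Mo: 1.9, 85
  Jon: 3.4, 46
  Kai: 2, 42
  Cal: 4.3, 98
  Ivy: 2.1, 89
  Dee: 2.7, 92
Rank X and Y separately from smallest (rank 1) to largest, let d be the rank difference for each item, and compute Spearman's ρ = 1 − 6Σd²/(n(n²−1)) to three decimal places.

0.543

Ranks of variable 1: 1, 5, 2, 6, 3, 4
Ranks of variable 2: 3, 2, 1, 6, 4, 5
d = r₁ − r₂: -2, 3, 1, 0, -1, -1
d²: 4, 9, 1, 0, 1, 1; Σd² = 16
ρ = 1 − 6·16/(6·35) = 1 − 96/210 = 0.543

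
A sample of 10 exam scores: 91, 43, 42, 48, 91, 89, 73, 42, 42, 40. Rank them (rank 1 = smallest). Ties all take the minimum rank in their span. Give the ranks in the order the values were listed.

Sorted (ascending): 40, 42, 42, 42, 43, 48, 73, 89, 91, 91
The 3 values of 42 occupy positions 2–4 → each gets rank 2.
The 2 values of 91 occupy positions 9–10 → each gets rank 9.

9, 5, 2, 6, 9, 8, 7, 2, 2, 1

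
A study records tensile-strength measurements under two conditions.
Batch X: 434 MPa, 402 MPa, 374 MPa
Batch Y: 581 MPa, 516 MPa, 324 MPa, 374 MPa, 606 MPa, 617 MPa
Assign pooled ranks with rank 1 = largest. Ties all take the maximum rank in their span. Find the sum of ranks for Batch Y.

27

Sorted (descending): 617, 606, 581, 516, 434, 402, 374, 374, 324
The 2 values of 374 occupy positions 7–8 → each gets rank 8.
Batch Y values → pooled ranks: 581→3, 516→4, 324→9, 374→8, 606→2, 617→1
Rank sum = 3 + 4 + 9 + 8 + 2 + 1 = 27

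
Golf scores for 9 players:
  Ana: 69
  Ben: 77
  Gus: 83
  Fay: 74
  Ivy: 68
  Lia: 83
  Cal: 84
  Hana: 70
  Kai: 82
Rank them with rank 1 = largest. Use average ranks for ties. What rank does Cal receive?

1

Sorted (descending): 84, 83, 83, 82, 77, 74, 70, 69, 68
The 2 values of 83 occupy positions 2–3 → average rank (2+3)/2 = 2.5.
Cal has value 84 → rank 1.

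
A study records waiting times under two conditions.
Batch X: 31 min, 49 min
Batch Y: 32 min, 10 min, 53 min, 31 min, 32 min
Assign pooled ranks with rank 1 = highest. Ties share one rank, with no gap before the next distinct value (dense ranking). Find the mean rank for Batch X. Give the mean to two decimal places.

3.00

Sorted (descending): 53, 49, 32, 32, 31, 31, 10
The 2 values of 32 share dense rank 3.
The 2 values of 31 share dense rank 4.
Remaining distinct values take the next consecutive integers.
Batch X values → pooled ranks: 31→4, 49→2
Mean rank = (4 + 2) / 2 = 3.00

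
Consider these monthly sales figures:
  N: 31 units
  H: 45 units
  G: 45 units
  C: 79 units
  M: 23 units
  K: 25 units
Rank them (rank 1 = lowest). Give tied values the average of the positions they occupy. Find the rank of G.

4.5

Sorted (ascending): 23, 25, 31, 45, 45, 79
The 2 values of 45 occupy positions 4–5 → average rank (4+5)/2 = 4.5.
G has value 45 units → rank 4.5.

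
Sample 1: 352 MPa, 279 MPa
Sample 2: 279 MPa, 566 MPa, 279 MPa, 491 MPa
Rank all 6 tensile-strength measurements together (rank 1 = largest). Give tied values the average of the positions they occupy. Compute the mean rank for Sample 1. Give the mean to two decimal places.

Sorted (descending): 566, 491, 352, 279, 279, 279
The 3 values of 279 occupy positions 4–6 → average rank 5.
Sample 1 values → pooled ranks: 352→3, 279→5
Mean rank = (3 + 5) / 2 = 4.00

4.00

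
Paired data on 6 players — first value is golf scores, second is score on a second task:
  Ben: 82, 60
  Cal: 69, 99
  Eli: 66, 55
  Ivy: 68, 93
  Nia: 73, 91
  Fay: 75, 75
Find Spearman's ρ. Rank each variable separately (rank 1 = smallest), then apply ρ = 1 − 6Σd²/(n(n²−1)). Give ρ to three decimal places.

Ranks of variable 1: 6, 3, 1, 2, 4, 5
Ranks of variable 2: 2, 6, 1, 5, 4, 3
d = r₁ − r₂: 4, -3, 0, -3, 0, 2
d²: 16, 9, 0, 9, 0, 4; Σd² = 38
ρ = 1 − 6·38/(6·35) = 1 − 228/210 = -0.086

-0.086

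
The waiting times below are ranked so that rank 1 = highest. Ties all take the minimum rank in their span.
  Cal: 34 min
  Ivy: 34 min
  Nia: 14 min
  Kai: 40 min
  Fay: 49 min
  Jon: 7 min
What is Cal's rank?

3

Sorted (descending): 49, 40, 34, 34, 14, 7
The 2 values of 34 occupy positions 3–4 → each gets rank 3.
Cal has value 34 min → rank 3.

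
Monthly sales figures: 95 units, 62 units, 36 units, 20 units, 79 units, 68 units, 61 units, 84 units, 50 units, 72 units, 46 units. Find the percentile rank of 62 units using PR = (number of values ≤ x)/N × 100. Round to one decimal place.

54.5

N = 11.
Strictly below 62: 5. Equal to 62: 1.
PR = 6/11 × 100 = 54.5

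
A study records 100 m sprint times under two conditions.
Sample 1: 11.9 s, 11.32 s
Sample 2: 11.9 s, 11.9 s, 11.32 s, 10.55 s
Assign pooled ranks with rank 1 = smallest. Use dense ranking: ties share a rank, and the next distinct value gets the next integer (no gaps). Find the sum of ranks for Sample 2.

9

Sorted (ascending): 10.55, 11.32, 11.32, 11.9, 11.9, 11.9
The 2 values of 11.32 share dense rank 2.
The 3 values of 11.9 share dense rank 3.
Remaining distinct values take the next consecutive integers.
Sample 2 values → pooled ranks: 11.9→3, 11.9→3, 11.32→2, 10.55→1
Rank sum = 3 + 3 + 2 + 1 = 9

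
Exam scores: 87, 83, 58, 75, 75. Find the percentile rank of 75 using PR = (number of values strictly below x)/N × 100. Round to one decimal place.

20.0

N = 5.
Strictly below 75: 1. Equal to 75: 2.
PR = 1/5 × 100 = 20.0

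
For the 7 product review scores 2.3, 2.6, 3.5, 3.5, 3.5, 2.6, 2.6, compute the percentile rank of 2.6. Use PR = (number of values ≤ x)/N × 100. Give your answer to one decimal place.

57.1

N = 7.
Strictly below 2.6: 1. Equal to 2.6: 3.
PR = 4/7 × 100 = 57.1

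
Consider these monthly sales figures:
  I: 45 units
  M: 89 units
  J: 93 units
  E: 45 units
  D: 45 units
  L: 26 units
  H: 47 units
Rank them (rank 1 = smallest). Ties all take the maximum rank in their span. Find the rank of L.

Sorted (ascending): 26, 45, 45, 45, 47, 89, 93
The 3 values of 45 occupy positions 2–4 → each gets rank 4.
L has value 26 units → rank 1.

1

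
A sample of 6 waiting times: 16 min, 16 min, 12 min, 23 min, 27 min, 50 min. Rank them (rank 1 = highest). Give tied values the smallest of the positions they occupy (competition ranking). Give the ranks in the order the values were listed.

Sorted (descending): 50, 27, 23, 16, 16, 12
The 2 values of 16 occupy positions 4–5 → each gets rank 4.

4, 4, 6, 3, 2, 1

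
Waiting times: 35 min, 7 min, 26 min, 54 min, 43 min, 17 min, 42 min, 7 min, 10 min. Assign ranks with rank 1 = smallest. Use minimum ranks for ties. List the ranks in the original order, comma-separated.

Sorted (ascending): 7, 7, 10, 17, 26, 35, 42, 43, 54
The 2 values of 7 occupy positions 1–2 → each gets rank 1.

6, 1, 5, 9, 8, 4, 7, 1, 3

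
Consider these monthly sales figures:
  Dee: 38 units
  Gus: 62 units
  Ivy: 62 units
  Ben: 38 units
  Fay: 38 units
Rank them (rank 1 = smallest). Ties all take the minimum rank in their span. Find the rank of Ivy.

Sorted (ascending): 38, 38, 38, 62, 62
The 3 values of 38 occupy positions 1–3 → each gets rank 1.
The 2 values of 62 occupy positions 4–5 → each gets rank 4.
Ivy has value 62 units → rank 4.

4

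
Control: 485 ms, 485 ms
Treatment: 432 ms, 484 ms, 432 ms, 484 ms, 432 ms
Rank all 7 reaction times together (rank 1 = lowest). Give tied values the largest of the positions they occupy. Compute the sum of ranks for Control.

Sorted (ascending): 432, 432, 432, 484, 484, 485, 485
The 3 values of 432 occupy positions 1–3 → each gets rank 3.
The 2 values of 484 occupy positions 4–5 → each gets rank 5.
The 2 values of 485 occupy positions 6–7 → each gets rank 7.
Control values → pooled ranks: 485→7, 485→7
Rank sum = 7 + 7 = 14

14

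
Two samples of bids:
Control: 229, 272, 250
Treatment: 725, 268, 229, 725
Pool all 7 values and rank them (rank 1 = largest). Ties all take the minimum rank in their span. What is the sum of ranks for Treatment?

Sorted (descending): 725, 725, 272, 268, 250, 229, 229
The 2 values of 725 occupy positions 1–2 → each gets rank 1.
The 2 values of 229 occupy positions 6–7 → each gets rank 6.
Treatment values → pooled ranks: 725→1, 268→4, 229→6, 725→1
Rank sum = 1 + 4 + 6 + 1 = 12

12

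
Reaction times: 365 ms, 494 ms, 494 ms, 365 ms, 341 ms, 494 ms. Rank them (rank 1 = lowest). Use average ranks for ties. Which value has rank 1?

341

Sorted (ascending): 341, 365, 365, 494, 494, 494
The 2 values of 365 occupy positions 2–3 → average rank (2+3)/2 = 2.5.
The 3 values of 494 occupy positions 4–6 → average rank 5.
Rank 1 → value 341.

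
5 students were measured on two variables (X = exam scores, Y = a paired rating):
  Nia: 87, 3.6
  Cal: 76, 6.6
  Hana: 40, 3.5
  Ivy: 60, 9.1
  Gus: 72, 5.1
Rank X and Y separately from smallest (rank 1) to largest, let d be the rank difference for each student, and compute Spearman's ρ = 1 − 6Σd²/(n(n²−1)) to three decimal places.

0.100

Ranks of variable 1: 5, 4, 1, 2, 3
Ranks of variable 2: 2, 4, 1, 5, 3
d = r₁ − r₂: 3, 0, 0, -3, 0
d²: 9, 0, 0, 9, 0; Σd² = 18
ρ = 1 − 6·18/(5·24) = 1 − 108/120 = 0.100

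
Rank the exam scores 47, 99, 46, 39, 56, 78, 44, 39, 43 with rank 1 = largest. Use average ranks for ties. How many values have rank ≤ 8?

7

Sorted (descending): 99, 78, 56, 47, 46, 44, 43, 39, 39
The 2 values of 39 occupy positions 8–9 → average rank (8+9)/2 = 8.5.
Ranks ≤ 8: {1, 2, 3, 4, 5, 6, 7} → 7 values.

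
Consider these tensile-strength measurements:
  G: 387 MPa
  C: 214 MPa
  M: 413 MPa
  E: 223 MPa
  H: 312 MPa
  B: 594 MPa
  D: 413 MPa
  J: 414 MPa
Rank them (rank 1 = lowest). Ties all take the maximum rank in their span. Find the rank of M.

6

Sorted (ascending): 214, 223, 312, 387, 413, 413, 414, 594
The 2 values of 413 occupy positions 5–6 → each gets rank 6.
M has value 413 MPa → rank 6.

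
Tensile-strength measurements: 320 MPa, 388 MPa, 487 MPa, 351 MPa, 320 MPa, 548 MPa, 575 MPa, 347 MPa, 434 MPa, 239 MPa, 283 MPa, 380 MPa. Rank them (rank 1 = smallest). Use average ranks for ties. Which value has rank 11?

548

Sorted (ascending): 239, 283, 320, 320, 347, 351, 380, 388, 434, 487, 548, 575
The 2 values of 320 occupy positions 3–4 → average rank (3+4)/2 = 3.5.
Rank 11 → value 548.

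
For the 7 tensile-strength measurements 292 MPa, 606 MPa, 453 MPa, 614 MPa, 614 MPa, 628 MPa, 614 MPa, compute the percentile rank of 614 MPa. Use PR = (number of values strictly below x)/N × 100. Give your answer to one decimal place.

42.9

N = 7.
Strictly below 614: 3. Equal to 614: 3.
PR = 3/7 × 100 = 42.9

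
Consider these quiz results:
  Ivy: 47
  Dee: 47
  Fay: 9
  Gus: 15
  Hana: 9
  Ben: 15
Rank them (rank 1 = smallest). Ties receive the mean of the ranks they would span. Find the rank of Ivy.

5.5

Sorted (ascending): 9, 9, 15, 15, 47, 47
The 2 values of 9 occupy positions 1–2 → average rank (1+2)/2 = 1.5.
The 2 values of 15 occupy positions 3–4 → average rank (3+4)/2 = 3.5.
The 2 values of 47 occupy positions 5–6 → average rank (5+6)/2 = 5.5.
Ivy has value 47 → rank 5.5.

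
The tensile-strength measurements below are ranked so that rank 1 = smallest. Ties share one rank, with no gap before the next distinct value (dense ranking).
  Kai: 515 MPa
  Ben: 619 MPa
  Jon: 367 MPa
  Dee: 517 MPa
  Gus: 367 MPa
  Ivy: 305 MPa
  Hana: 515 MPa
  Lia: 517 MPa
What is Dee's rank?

Sorted (ascending): 305, 367, 367, 515, 515, 517, 517, 619
The 2 values of 367 share dense rank 2.
The 2 values of 515 share dense rank 3.
The 2 values of 517 share dense rank 4.
Remaining distinct values take the next consecutive integers.
Dee has value 517 MPa → rank 4.

4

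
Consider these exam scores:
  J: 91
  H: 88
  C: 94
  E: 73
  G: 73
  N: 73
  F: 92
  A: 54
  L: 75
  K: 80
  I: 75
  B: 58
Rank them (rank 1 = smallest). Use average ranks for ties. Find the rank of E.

Sorted (ascending): 54, 58, 73, 73, 73, 75, 75, 80, 88, 91, 92, 94
The 3 values of 73 occupy positions 3–5 → average rank 4.
The 2 values of 75 occupy positions 6–7 → average rank (6+7)/2 = 6.5.
E has value 73 → rank 4.

4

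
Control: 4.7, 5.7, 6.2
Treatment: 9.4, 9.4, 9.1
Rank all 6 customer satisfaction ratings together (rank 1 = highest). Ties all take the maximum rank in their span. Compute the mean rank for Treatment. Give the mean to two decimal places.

Sorted (descending): 9.4, 9.4, 9.1, 6.2, 5.7, 4.7
The 2 values of 9.4 occupy positions 1–2 → each gets rank 2.
Treatment values → pooled ranks: 9.4→2, 9.4→2, 9.1→3
Mean rank = (2 + 2 + 3) / 3 = 2.33

2.33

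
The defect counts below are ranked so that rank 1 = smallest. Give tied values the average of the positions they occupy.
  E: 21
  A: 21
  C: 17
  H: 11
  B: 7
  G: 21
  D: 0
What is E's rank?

Sorted (ascending): 0, 7, 11, 17, 21, 21, 21
The 3 values of 21 occupy positions 5–7 → average rank 6.
E has value 21 → rank 6.

6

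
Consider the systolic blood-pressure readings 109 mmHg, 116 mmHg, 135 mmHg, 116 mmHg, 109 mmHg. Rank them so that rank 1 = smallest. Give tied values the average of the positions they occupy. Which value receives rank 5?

Sorted (ascending): 109, 109, 116, 116, 135
The 2 values of 109 occupy positions 1–2 → average rank (1+2)/2 = 1.5.
The 2 values of 116 occupy positions 3–4 → average rank (3+4)/2 = 3.5.
Rank 5 → value 135.

135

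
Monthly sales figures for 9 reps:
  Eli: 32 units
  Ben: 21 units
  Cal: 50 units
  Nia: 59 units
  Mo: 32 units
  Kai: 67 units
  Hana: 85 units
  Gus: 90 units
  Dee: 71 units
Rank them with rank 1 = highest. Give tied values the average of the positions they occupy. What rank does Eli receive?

Sorted (descending): 90, 85, 71, 67, 59, 50, 32, 32, 21
The 2 values of 32 occupy positions 7–8 → average rank (7+8)/2 = 7.5.
Eli has value 32 units → rank 7.5.

7.5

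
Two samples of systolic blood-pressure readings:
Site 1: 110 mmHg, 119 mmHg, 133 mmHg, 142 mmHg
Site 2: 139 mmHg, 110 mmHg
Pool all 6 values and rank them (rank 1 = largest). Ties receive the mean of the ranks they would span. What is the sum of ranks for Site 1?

Sorted (descending): 142, 139, 133, 119, 110, 110
The 2 values of 110 occupy positions 5–6 → average rank (5+6)/2 = 5.5.
Site 1 values → pooled ranks: 110→5.5, 119→4, 133→3, 142→1
Rank sum = 5.5 + 4 + 3 + 1 = 13.5

13.5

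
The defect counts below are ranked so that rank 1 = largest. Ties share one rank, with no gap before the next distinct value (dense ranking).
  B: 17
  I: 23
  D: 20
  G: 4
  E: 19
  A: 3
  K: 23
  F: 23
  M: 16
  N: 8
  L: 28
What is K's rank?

Sorted (descending): 28, 23, 23, 23, 20, 19, 17, 16, 8, 4, 3
The 3 values of 23 share dense rank 2.
Remaining distinct values take the next consecutive integers.
K has value 23 → rank 2.

2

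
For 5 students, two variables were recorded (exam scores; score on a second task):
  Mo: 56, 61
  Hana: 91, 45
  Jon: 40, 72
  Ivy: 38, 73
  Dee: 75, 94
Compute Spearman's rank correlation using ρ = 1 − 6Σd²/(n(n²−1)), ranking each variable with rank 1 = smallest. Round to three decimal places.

-0.400

Ranks of variable 1: 3, 5, 2, 1, 4
Ranks of variable 2: 2, 1, 3, 4, 5
d = r₁ − r₂: 1, 4, -1, -3, -1
d²: 1, 16, 1, 9, 1; Σd² = 28
ρ = 1 − 6·28/(5·24) = 1 − 168/120 = -0.400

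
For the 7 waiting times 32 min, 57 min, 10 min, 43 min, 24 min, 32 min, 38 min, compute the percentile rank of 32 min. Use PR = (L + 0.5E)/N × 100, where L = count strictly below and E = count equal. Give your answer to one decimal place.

N = 7.
Strictly below 32: 2. Equal to 32: 2.
PR = (2 + 0.5·2)/7 × 100 = 42.9

42.9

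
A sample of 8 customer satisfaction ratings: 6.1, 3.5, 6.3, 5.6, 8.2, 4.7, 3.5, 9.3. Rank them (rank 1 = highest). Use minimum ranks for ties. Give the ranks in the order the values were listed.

4, 7, 3, 5, 2, 6, 7, 1

Sorted (descending): 9.3, 8.2, 6.3, 6.1, 5.6, 4.7, 3.5, 3.5
The 2 values of 3.5 occupy positions 7–8 → each gets rank 7.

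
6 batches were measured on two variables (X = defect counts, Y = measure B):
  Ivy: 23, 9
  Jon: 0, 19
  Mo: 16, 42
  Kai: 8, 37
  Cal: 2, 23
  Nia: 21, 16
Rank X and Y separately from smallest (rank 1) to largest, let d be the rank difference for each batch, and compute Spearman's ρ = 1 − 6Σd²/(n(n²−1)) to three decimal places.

-0.429

Ranks of variable 1: 6, 1, 4, 3, 2, 5
Ranks of variable 2: 1, 3, 6, 5, 4, 2
d = r₁ − r₂: 5, -2, -2, -2, -2, 3
d²: 25, 4, 4, 4, 4, 9; Σd² = 50
ρ = 1 − 6·50/(6·35) = 1 − 300/210 = -0.429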